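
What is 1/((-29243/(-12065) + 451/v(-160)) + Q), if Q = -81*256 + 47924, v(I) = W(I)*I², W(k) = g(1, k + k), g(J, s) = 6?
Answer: 370636800/10077772751623 ≈ 3.6778e-5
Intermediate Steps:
W(k) = 6
v(I) = 6*I²
Q = 27188 (Q = -20736 + 47924 = 27188)
1/((-29243/(-12065) + 451/v(-160)) + Q) = 1/((-29243/(-12065) + 451/((6*(-160)²))) + 27188) = 1/((-29243*(-1/12065) + 451/((6*25600))) + 27188) = 1/((29243/12065 + 451/153600) + 27188) = 1/(899433223/370636800 + 27188) = 1/(10077772751623/370636800) = 370636800/10077772751623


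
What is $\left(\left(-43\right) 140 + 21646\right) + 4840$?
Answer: $20466$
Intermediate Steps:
$\left(\left(-43\right) 140 + 21646\right) + 4840 = \left(-6020 + 21646\right) + 4840 = 15626 + 4840 = 20466$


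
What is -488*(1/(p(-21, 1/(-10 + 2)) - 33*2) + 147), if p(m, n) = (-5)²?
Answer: -2940688/41 ≈ -71724.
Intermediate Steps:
p(m, n) = 25
-488*(1/(p(-21, 1/(-10 + 2)) - 33*2) + 147) = -488*(1/(25 - 33*2) + 147) = -488*(1/(25 - 66) + 147) = -488*(1/(-41) + 147) = -488*(-1/41 + 147) = -488*6026/41 = -2940688/41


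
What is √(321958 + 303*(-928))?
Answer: √40774 ≈ 201.93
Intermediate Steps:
√(321958 + 303*(-928)) = √(321958 - 281184) = √40774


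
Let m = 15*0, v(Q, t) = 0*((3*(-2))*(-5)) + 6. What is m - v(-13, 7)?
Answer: -6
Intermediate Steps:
v(Q, t) = 6 (v(Q, t) = 0*(-6*(-5)) + 6 = 0*30 + 6 = 0 + 6 = 6)
m = 0
m - v(-13, 7) = 0 - 1*6 = 0 - 6 = -6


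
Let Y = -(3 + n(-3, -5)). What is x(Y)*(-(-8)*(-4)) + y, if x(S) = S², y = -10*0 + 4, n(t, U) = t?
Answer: 4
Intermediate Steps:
y = 4 (y = -2*0 + 4 = 0 + 4 = 4)
Y = 0 (Y = -(3 - 3) = -1*0 = 0)
x(Y)*(-(-8)*(-4)) + y = 0²*(-(-8)*(-4)) + 4 = 0*(-1*32) + 4 = 0*(-32) + 4 = 0 + 4 = 4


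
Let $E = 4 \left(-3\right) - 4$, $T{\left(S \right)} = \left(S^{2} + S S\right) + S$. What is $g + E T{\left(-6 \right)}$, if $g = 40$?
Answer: $-1016$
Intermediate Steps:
$T{\left(S \right)} = S + 2 S^{2}$ ($T{\left(S \right)} = \left(S^{2} + S^{2}\right) + S = 2 S^{2} + S = S + 2 S^{2}$)
$E = -16$ ($E = -12 - 4 = -16$)
$g + E T{\left(-6 \right)} = 40 - 16 \left(- 6 \left(1 + 2 \left(-6\right)\right)\right) = 40 - 16 \left(- 6 \left(1 - 12\right)\right) = 40 - 16 \left(\left(-6\right) \left(-11\right)\right) = 40 - 1056 = -1016$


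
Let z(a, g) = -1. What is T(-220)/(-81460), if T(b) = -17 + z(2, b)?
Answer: 9/40730 ≈ 0.00022097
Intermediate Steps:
T(b) = -18 (T(b) = -17 - 1 = -18)
T(-220)/(-81460) = -18/(-81460) = -18*(-1/81460) = 9/40730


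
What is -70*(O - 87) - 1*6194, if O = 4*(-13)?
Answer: 3536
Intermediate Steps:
O = -52
-70*(O - 87) - 1*6194 = -70*(-52 - 87) - 1*6194 = -70*(-139) - 6194 = 9730 - 6194 = 3536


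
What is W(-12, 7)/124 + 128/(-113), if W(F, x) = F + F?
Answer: -4646/3503 ≈ -1.3263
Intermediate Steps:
W(F, x) = 2*F
W(-12, 7)/124 + 128/(-113) = (2*(-12))/124 + 128/(-113) = -24*1/124 + 128*(-1/113) = -6/31 - 128/113 = -4646/3503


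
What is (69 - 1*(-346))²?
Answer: 172225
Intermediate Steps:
(69 - 1*(-346))² = (69 + 346)² = 415² = 172225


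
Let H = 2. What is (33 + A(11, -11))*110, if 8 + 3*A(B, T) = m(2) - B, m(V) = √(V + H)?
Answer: 9020/3 ≈ 3006.7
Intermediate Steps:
m(V) = √(2 + V) (m(V) = √(V + 2) = √(2 + V))
A(B, T) = -2 - B/3 (A(B, T) = -8/3 + (√(2 + 2) - B)/3 = -8/3 + (√4 - B)/3 = -8/3 + (2 - B)/3 = -8/3 + (⅔ - B/3) = -2 - B/3)
(33 + A(11, -11))*110 = (33 + (-2 - ⅓*11))*110 = (33 + (-2 - 11/3))*110 = (33 - 17/3)*110 = (82/3)*110 = 9020/3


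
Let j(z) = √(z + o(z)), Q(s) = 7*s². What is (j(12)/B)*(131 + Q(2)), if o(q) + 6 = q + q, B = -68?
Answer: -159*√30/68 ≈ -12.807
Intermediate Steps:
o(q) = -6 + 2*q (o(q) = -6 + (q + q) = -6 + 2*q)
j(z) = √(-6 + 3*z) (j(z) = √(z + (-6 + 2*z)) = √(-6 + 3*z))
(j(12)/B)*(131 + Q(2)) = (√(-6 + 3*12)/(-68))*(131 + 7*2²) = (√(-6 + 36)*(-1/68))*(131 + 7*4) = (√30*(-1/68))*(131 + 28) = -√30/68*159 = -159*√30/68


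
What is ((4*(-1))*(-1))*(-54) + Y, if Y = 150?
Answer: -66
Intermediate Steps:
((4*(-1))*(-1))*(-54) + Y = ((4*(-1))*(-1))*(-54) + 150 = -4*(-1)*(-54) + 150 = 4*(-54) + 150 = -216 + 150 = -66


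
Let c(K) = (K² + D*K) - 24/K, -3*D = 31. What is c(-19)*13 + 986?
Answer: 470122/57 ≈ 8247.8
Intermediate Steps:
D = -31/3 (D = -⅓*31 = -31/3 ≈ -10.333)
c(K) = K² - 24/K - 31*K/3 (c(K) = (K² - 31*K/3) - 24/K = K² - 24/K - 31*K/3)
c(-19)*13 + 986 = ((-19)² - 24/(-19) - 31/3*(-19))*13 + 986 = (361 - 24*(-1/19) + 589/3)*13 + 986 = (361 + 24/19 + 589/3)*13 + 986 = (31840/57)*13 + 986 = 413920/57 + 986 = 470122/57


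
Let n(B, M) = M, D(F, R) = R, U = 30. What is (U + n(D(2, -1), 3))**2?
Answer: 1089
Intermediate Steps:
(U + n(D(2, -1), 3))**2 = (30 + 3)**2 = 33**2 = 1089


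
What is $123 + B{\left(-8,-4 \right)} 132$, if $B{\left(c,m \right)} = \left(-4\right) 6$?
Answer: $-3045$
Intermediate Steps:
$B{\left(c,m \right)} = -24$
$123 + B{\left(-8,-4 \right)} 132 = 123 - 3168 = -3045$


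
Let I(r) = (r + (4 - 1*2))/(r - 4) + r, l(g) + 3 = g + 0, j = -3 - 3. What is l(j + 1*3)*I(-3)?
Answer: 120/7 ≈ 17.143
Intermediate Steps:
j = -6
l(g) = -3 + g (l(g) = -3 + (g + 0) = -3 + g)
I(r) = r + (2 + r)/(-4 + r) (I(r) = (r + (4 - 2))/(-4 + r) + r = (r + 2)/(-4 + r) + r = (2 + r)/(-4 + r) + r = r + (2 + r)/(-4 + r))
l(j + 1*3)*I(-3) = (-3 + (-6 + 1*3))*((2 + (-3)² - 3*(-3))/(-4 - 3)) = (-3 + (-6 + 3))*((2 + 9 + 9)/(-7)) = (-3 - 3)*(-⅐*20) = -6*(-20/7) = 120/7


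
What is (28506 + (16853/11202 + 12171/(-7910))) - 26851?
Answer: 36660727447/22151955 ≈ 1655.0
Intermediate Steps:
(28506 + (16853/11202 + 12171/(-7910))) - 26851 = (28506 + (16853*(1/11202) + 12171*(-1/7910))) - 26851 = (28506 + (16853/11202 - 12171/7910)) - 26851 = (28506 - 758078/22151955) - 26851 = 631462871152/22151955 - 26851 = 36660727447/22151955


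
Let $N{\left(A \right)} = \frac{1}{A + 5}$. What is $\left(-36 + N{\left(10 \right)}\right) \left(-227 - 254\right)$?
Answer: $\frac{259259}{15} \approx 17284.0$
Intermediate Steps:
$N{\left(A \right)} = \frac{1}{5 + A}$
$\left(-36 + N{\left(10 \right)}\right) \left(-227 - 254\right) = \left(-36 + \frac{1}{5 + 10}\right) \left(-227 - 254\right) = \left(-36 + \frac{1}{15}\right) \left(-481\right) = \left(- \frac{539}{15}\right) \left(-481\right) = \frac{259259}{15}$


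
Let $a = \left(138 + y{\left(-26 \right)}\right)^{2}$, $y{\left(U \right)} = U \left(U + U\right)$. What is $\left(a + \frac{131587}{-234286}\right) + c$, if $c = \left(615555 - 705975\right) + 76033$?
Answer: $\frac{516767544331}{234286} \approx 2.2057 \cdot 10^{6}$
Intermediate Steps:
$y{\left(U \right)} = 2 U^{2}$ ($y{\left(U \right)} = U 2 U = 2 U^{2}$)
$c = -14387$ ($c = -90420 + 76033 = -14387$)
$a = 2220100$ ($a = \left(138 + 2 \left(-26\right)^{2}\right)^{2} = \left(138 + 2 \cdot 676\right)^{2} = \left(138 + 1352\right)^{2} = 1490^{2} = 2220100$)
$\left(a + \frac{131587}{-234286}\right) + c = \left(2220100 + \frac{131587}{-234286}\right) - 14387 = \left(2220100 + 131587 \left(- \frac{1}{234286}\right)\right) - 14387 = \left(2220100 - \frac{131587}{234286}\right) - 14387 = \frac{520138217013}{234286} - 14387 = \frac{516767544331}{234286}$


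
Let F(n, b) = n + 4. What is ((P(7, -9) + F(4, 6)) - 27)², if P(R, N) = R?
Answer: 144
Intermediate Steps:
F(n, b) = 4 + n
((P(7, -9) + F(4, 6)) - 27)² = ((7 + (4 + 4)) - 27)² = ((7 + 8) - 27)² = (15 - 27)² = (-12)² = 144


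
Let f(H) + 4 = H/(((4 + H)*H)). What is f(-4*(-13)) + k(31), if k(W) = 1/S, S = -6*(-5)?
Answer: -3317/840 ≈ -3.9488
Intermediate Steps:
S = 30
k(W) = 1/30
f(H) = -4 + 1/(4 + H) (f(H) = -4 + H/(((4 + H)*H)) = -4 + H/((H*(4 + H))) = -4 + H*(1/(H*(4 + H))) = -4 + 1/(4 + H))
f(-4*(-13)) + k(31) = (-15 - (-16)*(-13))/(4 - 4*(-13)) + 1/30 = (-15 - 4*52)/(4 + 52) + 1/30 = (-15 - 208)/56 + 1/30 = (1/56)*(-223) + 1/30 = -223/56 + 1/30 = -3317/840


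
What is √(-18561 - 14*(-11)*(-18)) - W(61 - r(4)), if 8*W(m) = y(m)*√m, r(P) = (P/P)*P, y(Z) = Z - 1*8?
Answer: -49*√57/8 + I*√21333 ≈ -46.243 + 146.06*I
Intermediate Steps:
y(Z) = -8 + Z (y(Z) = Z - 8 = -8 + Z)
r(P) = P (r(P) = 1*P = P)
W(m) = √m*(-8 + m)/8 (W(m) = ((-8 + m)*√m)/8 = (√m*(-8 + m))/8 = √m*(-8 + m)/8)
√(-18561 - 14*(-11)*(-18)) - W(61 - r(4)) = √(-18561 - 14*(-11)*(-18)) - √(61 - 1*4)*(-8 + (61 - 1*4))/8 = √(-18561 + 154*(-18)) - √(61 - 4)*(-8 + (61 - 4))/8 = √(-18561 - 2772) - √57*(-8 + 57)/8 = √(-21333) - √57*49/8 = I*√21333 - 49*√57/8 = -49*√57/8 + I*√21333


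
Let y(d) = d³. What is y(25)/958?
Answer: 15625/958 ≈ 16.310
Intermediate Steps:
y(25)/958 = 25³/958 = 15625*(1/958) = 15625/958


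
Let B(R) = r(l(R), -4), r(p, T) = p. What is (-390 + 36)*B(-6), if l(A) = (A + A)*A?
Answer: -25488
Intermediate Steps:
l(A) = 2*A**2 (l(A) = (2*A)*A = 2*A**2)
B(R) = 2*R**2
(-390 + 36)*B(-6) = (-390 + 36)*(2*(-6)**2) = -708*36 = -354*72 = -25488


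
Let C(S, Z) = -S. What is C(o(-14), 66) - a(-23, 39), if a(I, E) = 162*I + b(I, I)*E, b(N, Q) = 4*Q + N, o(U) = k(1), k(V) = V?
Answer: 8210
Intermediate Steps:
o(U) = 1
b(N, Q) = N + 4*Q
a(I, E) = 162*I + 5*E*I (a(I, E) = 162*I + (I + 4*I)*E = 162*I + (5*I)*E = 162*I + 5*E*I)
C(o(-14), 66) - a(-23, 39) = -1*1 - (-23)*(162 + 5*39) = -1 - (-23)*(162 + 195) = -1 - (-23)*357 = -1 - 1*(-8211) = -1 + 8211 = 8210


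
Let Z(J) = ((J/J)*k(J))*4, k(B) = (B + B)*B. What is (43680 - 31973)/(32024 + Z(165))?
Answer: 11707/249824 ≈ 0.046861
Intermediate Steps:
k(B) = 2*B² (k(B) = (2*B)*B = 2*B²)
Z(J) = 8*J² (Z(J) = ((J/J)*(2*J²))*4 = (1*(2*J²))*4 = (2*J²)*4 = 8*J²)
(43680 - 31973)/(32024 + Z(165)) = (43680 - 31973)/(32024 + 8*165²) = 11707/(32024 + 8*27225) = 11707/(32024 + 217800) = 11707/249824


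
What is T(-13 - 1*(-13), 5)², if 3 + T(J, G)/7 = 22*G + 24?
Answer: 840889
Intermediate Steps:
T(J, G) = 147 + 154*G (T(J, G) = -21 + 7*(22*G + 24) = -21 + 7*(24 + 22*G) = -21 + (168 + 154*G) = 147 + 154*G)
T(-13 - 1*(-13), 5)² = (147 + 154*5)² = (147 + 770)² = 917² = 840889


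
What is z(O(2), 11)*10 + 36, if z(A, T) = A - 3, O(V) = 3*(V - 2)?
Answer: 6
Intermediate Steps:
O(V) = -6 + 3*V (O(V) = 3*(-2 + V) = -6 + 3*V)
z(A, T) = -3 + A
z(O(2), 11)*10 + 36 = (-3 + (-6 + 3*2))*10 + 36 = (-3 + (-6 + 6))*10 + 36 = (-3 + 0)*10 + 36 = -3*10 + 36 = -30 + 36 = 6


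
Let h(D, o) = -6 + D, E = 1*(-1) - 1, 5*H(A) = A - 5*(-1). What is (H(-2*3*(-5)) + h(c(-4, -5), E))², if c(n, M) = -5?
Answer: 16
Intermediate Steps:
H(A) = 1 + A/5 (H(A) = (A - 5*(-1))/5 = (A + 5)/5 = (5 + A)/5 = 1 + A/5)
E = -2 (E = -1 - 1 = -2)
(H(-2*3*(-5)) + h(c(-4, -5), E))² = ((1 + (-2*3*(-5))/5) + (-6 - 5))² = ((1 + (-6*(-5))/5) - 11)² = ((1 + (⅕)*30) - 11)² = ((1 + 6) - 11)² = (7 - 11)² = (-4)² = 16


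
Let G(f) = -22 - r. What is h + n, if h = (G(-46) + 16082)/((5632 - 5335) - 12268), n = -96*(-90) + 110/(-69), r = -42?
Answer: 7134203512/825999 ≈ 8637.1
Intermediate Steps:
G(f) = 20 (G(f) = -22 - 1*(-42) = -22 + 42 = 20)
n = 596050/69 (n = 8640 + 110*(-1/69) = 8640 - 110/69 = 596050/69 ≈ 8638.4)
h = -16102/11971 (h = (20 + 16082)/((5632 - 5335) - 12268) = 16102/(297 - 12268) = 16102/(-11971) = 16102*(-1/11971) = -16102/11971 ≈ -1.3451)
h + n = -16102/11971 + 596050/69 = 7134203512/825999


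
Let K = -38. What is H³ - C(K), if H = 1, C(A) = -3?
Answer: 4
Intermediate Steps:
H³ - C(K) = 1³ - 1*(-3) = 1 + 3 = 4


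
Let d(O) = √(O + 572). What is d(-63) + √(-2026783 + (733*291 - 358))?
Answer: √509 + I*√1813838 ≈ 22.561 + 1346.8*I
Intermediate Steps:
d(O) = √(572 + O)
d(-63) + √(-2026783 + (733*291 - 358)) = √(572 - 63) + √(-2026783 + (733*291 - 358)) = √509 + √(-2026783 + (213303 - 358)) = √509 + √(-2026783 + 212945) = √509 + √(-1813838) = √509 + I*√1813838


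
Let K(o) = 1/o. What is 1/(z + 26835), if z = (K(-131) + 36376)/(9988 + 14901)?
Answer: 3260459/87499182520 ≈ 3.7263e-5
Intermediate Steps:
z = 4765255/3260459 (z = (1/(-131) + 36376)/(9988 + 14901) = (-1/131 + 36376)/24889 = (4765255/131)*(1/24889) = 4765255/3260459 ≈ 1.4615)
1/(z + 26835) = 1/(4765255/3260459 + 26835) = 1/(87499182520/3260459) = 3260459/87499182520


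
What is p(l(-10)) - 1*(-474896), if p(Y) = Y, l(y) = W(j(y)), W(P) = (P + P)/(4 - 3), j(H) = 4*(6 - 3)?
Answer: 474920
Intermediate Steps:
j(H) = 12 (j(H) = 4*3 = 12)
W(P) = 2*P (W(P) = (2*P)/1 = (2*P)*1 = 2*P)
l(y) = 24 (l(y) = 2*12 = 24)
p(l(-10)) - 1*(-474896) = 24 - 1*(-474896) = 24 + 474896 = 474920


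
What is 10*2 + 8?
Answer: 28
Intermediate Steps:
10*2 + 8 = 20 + 8 = 28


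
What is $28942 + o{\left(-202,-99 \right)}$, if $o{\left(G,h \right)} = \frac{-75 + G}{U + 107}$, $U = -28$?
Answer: $\frac{2286141}{79} \approx 28939.0$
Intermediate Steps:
$o{\left(G,h \right)} = - \frac{75}{79} + \frac{G}{79}$ ($o{\left(G,h \right)} = \frac{-75 + G}{-28 + 107} = \frac{-75 + G}{79} = \left(-75 + G\right) \frac{1}{79} = - \frac{75}{79} + \frac{G}{79}$)
$28942 + o{\left(-202,-99 \right)} = 28942 + \left(- \frac{75}{79} + \frac{1}{79} \left(-202\right)\right) = 28942 - \frac{277}{79} = \frac{2286141}{79}$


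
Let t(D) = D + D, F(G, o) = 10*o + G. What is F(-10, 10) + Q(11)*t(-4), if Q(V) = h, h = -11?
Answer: 178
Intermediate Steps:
F(G, o) = G + 10*o
t(D) = 2*D
Q(V) = -11
F(-10, 10) + Q(11)*t(-4) = (-10 + 10*10) - 22*(-4) = (-10 + 100) - 11*(-8) = 90 + 88 = 178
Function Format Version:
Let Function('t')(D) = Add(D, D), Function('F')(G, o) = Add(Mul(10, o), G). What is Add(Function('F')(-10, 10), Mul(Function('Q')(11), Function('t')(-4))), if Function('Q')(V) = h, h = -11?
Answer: 178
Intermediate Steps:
Function('F')(G, o) = Add(G, Mul(10, o))
Function('t')(D) = Mul(2, D)
Function('Q')(V) = -11
Add(Function('F')(-10, 10), Mul(Function('Q')(11), Function('t')(-4))) = Add(Add(-10, Mul(10, 10)), Mul(-11, Mul(2, -4))) = Add(Add(-10, 100), Mul(-11, -8)) = Add(90, 88) = 178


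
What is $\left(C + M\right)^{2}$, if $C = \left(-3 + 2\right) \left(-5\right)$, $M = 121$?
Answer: $15876$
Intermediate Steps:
$C = 5$ ($C = \left(-1\right) \left(-5\right) = 5$)
$\left(C + M\right)^{2} = \left(5 + 121\right)^{2} = 126^{2} = 15876$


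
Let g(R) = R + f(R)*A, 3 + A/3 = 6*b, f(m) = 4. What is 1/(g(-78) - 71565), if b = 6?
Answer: -1/71247 ≈ -1.4036e-5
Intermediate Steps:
A = 99 (A = -9 + 3*(6*6) = -9 + 3*36 = -9 + 108 = 99)
g(R) = 396 + R (g(R) = R + 4*99 = R + 396 = 396 + R)
1/(g(-78) - 71565) = 1/((396 - 78) - 71565) = 1/(318 - 71565) = 1/(-71247) = -1/71247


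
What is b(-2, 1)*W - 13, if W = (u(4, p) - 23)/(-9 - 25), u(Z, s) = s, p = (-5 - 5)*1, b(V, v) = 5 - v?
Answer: -155/17 ≈ -9.1176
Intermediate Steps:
p = -10 (p = -10*1 = -10)
W = 33/34 (W = (-10 - 23)/(-9 - 25) = -33/(-34) = -33*(-1/34) = 33/34 ≈ 0.97059)
b(-2, 1)*W - 13 = (5 - 1*1)*(33/34) - 13 = (5 - 1)*(33/34) - 13 = 4*(33/34) - 13 = 66/17 - 13 = -155/17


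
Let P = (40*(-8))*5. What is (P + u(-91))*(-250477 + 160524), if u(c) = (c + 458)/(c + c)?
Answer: 26227326351/182 ≈ 1.4411e+8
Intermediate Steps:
u(c) = (458 + c)/(2*c) (u(c) = (458 + c)/((2*c)) = (458 + c)*(1/(2*c)) = (458 + c)/(2*c))
P = -1600 (P = -320*5 = -1600)
(P + u(-91))*(-250477 + 160524) = (-1600 + (½)*(458 - 91)/(-91))*(-250477 + 160524) = (-1600 + (½)*(-1/91)*367)*(-89953) = (-1600 - 367/182)*(-89953) = -291567/182*(-89953) = 26227326351/182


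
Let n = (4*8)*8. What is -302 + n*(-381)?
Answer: -97838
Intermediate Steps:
n = 256 (n = 32*8 = 256)
-302 + n*(-381) = -302 + 256*(-381) = -302 - 97536 = -97838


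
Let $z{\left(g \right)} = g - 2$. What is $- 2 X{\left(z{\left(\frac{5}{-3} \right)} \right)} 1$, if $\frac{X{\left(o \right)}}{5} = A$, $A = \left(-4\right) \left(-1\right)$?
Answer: $-40$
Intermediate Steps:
$z{\left(g \right)} = -2 + g$
$A = 4$
$X{\left(o \right)} = 20$ ($X{\left(o \right)} = 5 \cdot 4 = 20$)
$- 2 X{\left(z{\left(\frac{5}{-3} \right)} \right)} 1 = \left(-2\right) 20 \cdot 1 = \left(-40\right) 1 = -40$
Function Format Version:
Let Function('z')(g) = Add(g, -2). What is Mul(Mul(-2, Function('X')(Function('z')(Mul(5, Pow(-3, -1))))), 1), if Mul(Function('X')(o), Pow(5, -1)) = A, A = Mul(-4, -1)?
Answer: -40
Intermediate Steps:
Function('z')(g) = Add(-2, g)
A = 4
Function('X')(o) = 20 (Function('X')(o) = Mul(5, 4) = 20)
Mul(Mul(-2, Function('X')(Function('z')(Mul(5, Pow(-3, -1))))), 1) = Mul(Mul(-2, 20), 1) = Mul(-40, 1) = -40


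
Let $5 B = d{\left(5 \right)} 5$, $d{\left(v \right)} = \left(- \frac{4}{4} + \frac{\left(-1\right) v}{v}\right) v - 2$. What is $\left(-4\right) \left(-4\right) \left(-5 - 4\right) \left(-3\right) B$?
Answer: $-5184$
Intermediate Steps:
$d{\left(v \right)} = -2 - 2 v$ ($d{\left(v \right)} = \left(\left(-4\right) \frac{1}{4} - 1\right) v - 2 = \left(-1 - 1\right) v - 2 = - 2 v - 2 = -2 - 2 v$)
$B = -12$ ($B = \frac{\left(-2 - 10\right) 5}{5} = \frac{\left(-12\right) 5}{5} = \frac{1}{5} \left(-60\right) = -12$)
$\left(-4\right) \left(-4\right) \left(-5 - 4\right) \left(-3\right) B = \left(-4\right) \left(-4\right) \left(-5 - 4\right) \left(-3\right) \left(-12\right) = 16 \left(\left(-9\right) \left(-3\right)\right) \left(-12\right) = 16 \cdot 27 \left(-12\right) = 432 \left(-12\right) = -5184$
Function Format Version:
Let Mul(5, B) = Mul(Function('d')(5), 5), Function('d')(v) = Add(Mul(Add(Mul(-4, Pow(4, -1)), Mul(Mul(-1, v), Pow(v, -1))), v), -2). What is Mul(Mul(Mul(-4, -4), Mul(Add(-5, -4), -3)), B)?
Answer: -5184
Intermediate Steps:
Function('d')(v) = Add(-2, Mul(-2, v)) (Function('d')(v) = Add(Mul(Add(Mul(-4, Rational(1, 4)), -1), v), -2) = Add(Mul(Add(-1, -1), v), -2) = Add(Mul(-2, v), -2) = Add(-2, Mul(-2, v)))
B = -12 (B = Mul(Rational(1, 5), Mul(Add(-2, Mul(-2, 5)), 5)) = Mul(Rational(1, 5), Mul(Add(-2, -10), 5)) = Mul(Rational(1, 5), Mul(-12, 5)) = Mul(Rational(1, 5), -60) = -12)
Mul(Mul(Mul(-4, -4), Mul(Add(-5, -4), -3)), B) = Mul(Mul(Mul(-4, -4), Mul(Add(-5, -4), -3)), -12) = Mul(Mul(16, Mul(-9, -3)), -12) = Mul(Mul(16, 27), -12) = Mul(432, -12) = -5184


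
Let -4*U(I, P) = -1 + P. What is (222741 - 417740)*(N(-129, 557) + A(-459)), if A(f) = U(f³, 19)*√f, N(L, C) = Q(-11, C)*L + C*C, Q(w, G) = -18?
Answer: -60951032429 + 5264973*I*√51/2 ≈ -6.0951e+10 + 1.88e+7*I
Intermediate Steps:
U(I, P) = ¼ - P/4 (U(I, P) = -(-1 + P)/4 = ¼ - P/4)
N(L, C) = C² - 18*L (N(L, C) = -18*L + C*C = -18*L + C² = C² - 18*L)
A(f) = -9*√f/2 (A(f) = (¼ - ¼*19)*√f = (¼ - 19/4)*√f = -9*√f/2)
(222741 - 417740)*(N(-129, 557) + A(-459)) = (222741 - 417740)*((557² - 18*(-129)) - 27*I*√51/2) = -194999*((310249 + 2322) - 27*I*√51/2) = -194999*(312571 - 27*I*√51/2) = -60951032429 + 5264973*I*√51/2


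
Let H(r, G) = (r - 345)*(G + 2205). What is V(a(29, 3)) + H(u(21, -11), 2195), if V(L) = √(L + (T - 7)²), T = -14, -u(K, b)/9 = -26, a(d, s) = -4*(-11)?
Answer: -488400 + √485 ≈ -4.8838e+5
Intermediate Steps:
a(d, s) = 44
u(K, b) = 234 (u(K, b) = -9*(-26) = 234)
H(r, G) = (-345 + r)*(2205 + G)
V(L) = √(441 + L) (V(L) = √(L + (-14 - 7)²) = √(L + (-21)²) = √(L + 441) = √(441 + L))
V(a(29, 3)) + H(u(21, -11), 2195) = √(441 + 44) + (-760725 - 345*2195 + 2205*234 + 2195*234) = √485 + (-760725 - 757275 + 515970 + 513630) = √485 - 488400 = -488400 + √485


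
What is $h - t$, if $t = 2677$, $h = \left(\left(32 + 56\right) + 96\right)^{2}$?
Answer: $31179$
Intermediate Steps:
$h = 33856$ ($h = \left(88 + 96\right)^{2} = 184^{2} = 33856$)
$h - t = 33856 - 2677 = 31179$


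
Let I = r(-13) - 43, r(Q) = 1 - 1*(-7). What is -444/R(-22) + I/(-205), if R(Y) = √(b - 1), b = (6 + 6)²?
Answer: 7/41 - 444*√143/143 ≈ -36.958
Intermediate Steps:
b = 144 (b = 12² = 144)
r(Q) = 8 (r(Q) = 1 + 7 = 8)
R(Y) = √143 (R(Y) = √(144 - 1) = √143)
I = -35 (I = 8 - 43 = -35)
-444/R(-22) + I/(-205) = -444*√143/143 - 35/(-205) = -444*√143/143 - 35*(-1/205) = -444*√143/143 + 7/41 = 7/41 - 444*√143/143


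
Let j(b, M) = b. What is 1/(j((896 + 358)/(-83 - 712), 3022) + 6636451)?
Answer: 265/1758659097 ≈ 1.5068e-7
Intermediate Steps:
1/(j((896 + 358)/(-83 - 712), 3022) + 6636451) = 1/((896 + 358)/(-83 - 712) + 6636451) = 1/(1254/(-795) + 6636451) = 1/(1254*(-1/795) + 6636451) = 1/(-418/265 + 6636451) = 1/(1758659097/265) = 265/1758659097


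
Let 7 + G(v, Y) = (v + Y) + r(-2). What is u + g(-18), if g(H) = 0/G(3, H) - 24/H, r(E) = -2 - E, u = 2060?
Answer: 6184/3 ≈ 2061.3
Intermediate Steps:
G(v, Y) = -7 + Y + v (G(v, Y) = -7 + ((v + Y) + (-2 - 1*(-2))) = -7 + ((Y + v) + (-2 + 2)) = -7 + ((Y + v) + 0) = -7 + (Y + v) = -7 + Y + v)
g(H) = -24/H (g(H) = 0/(-7 + H + 3) - 24/H = 0/(-4 + H) - 24/H = 0 - 24/H = -24/H)
u + g(-18) = 2060 - 24/(-18) = 2060 - 24*(-1/18) = 2060 + 4/3 = 6184/3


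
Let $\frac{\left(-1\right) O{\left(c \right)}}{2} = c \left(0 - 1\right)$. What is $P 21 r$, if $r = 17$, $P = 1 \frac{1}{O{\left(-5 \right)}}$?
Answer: $- \frac{357}{10} \approx -35.7$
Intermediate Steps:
$O{\left(c \right)} = 2 c$ ($O{\left(c \right)} = - 2 c \left(0 - 1\right) = - 2 c \left(-1\right) = - 2 \left(- c\right) = 2 c$)
$P = - \frac{1}{10}$ ($P = 1 \frac{1}{2 \left(-5\right)} = 1 \frac{1}{-10} = 1 \left(- \frac{1}{10}\right) = - \frac{1}{10} \approx -0.1$)
$P 21 r = \left(- \frac{1}{10}\right) 21 \cdot 17 = \left(- \frac{21}{10}\right) 17 = - \frac{357}{10}$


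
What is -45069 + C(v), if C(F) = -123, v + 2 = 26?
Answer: -45192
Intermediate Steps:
v = 24 (v = -2 + 26 = 24)
-45069 + C(v) = -45069 - 123 = -45192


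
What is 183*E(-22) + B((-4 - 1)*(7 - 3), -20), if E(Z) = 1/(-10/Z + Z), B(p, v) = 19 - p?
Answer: 2410/79 ≈ 30.506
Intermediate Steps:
E(Z) = 1/(Z - 10/Z)
183*E(-22) + B((-4 - 1)*(7 - 3), -20) = 183*(-22/(-10 + (-22)**2)) + (19 - (-4 - 1)*(7 - 3)) = 183*(-22/(-10 + 484)) + (19 - (-5)*4) = 183*(-22/474) + (19 - 1*(-20)) = 183*(-22*1/474) + (19 + 20) = 183*(-11/237) + 39 = -671/79 + 39 = 2410/79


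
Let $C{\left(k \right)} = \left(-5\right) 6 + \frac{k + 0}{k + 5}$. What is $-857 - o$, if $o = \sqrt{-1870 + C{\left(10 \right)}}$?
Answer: $-857 - \frac{i \sqrt{17094}}{3} \approx -857.0 - 43.581 i$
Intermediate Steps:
$C{\left(k \right)} = -30 + \frac{k}{5 + k}$
$o = \frac{i \sqrt{17094}}{3}$ ($o = \sqrt{-1870 + \frac{-150 - 290}{5 + 10}} = \sqrt{-1870 + \frac{-150 - 290}{15}} = \sqrt{-1870 + \frac{1}{15} \left(-440\right)} = \sqrt{-1870 - \frac{88}{3}} = \sqrt{- \frac{5698}{3}} = \frac{i \sqrt{17094}}{3} \approx 43.581 i$)
$-857 - o = -857 - \frac{i \sqrt{17094}}{3}$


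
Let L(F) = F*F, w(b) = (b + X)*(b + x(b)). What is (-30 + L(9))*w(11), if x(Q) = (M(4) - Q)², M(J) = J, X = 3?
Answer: 42840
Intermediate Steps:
x(Q) = (4 - Q)²
w(b) = (3 + b)*(b + (-4 + b)²) (w(b) = (b + 3)*(b + (-4 + b)²) = (3 + b)*(b + (-4 + b)²))
L(F) = F²
(-30 + L(9))*w(11) = (-30 + 9²)*(48 + 11³ - 5*11 - 4*11²) = (-30 + 81)*(48 + 1331 - 55 - 4*121) = 51*(48 + 1331 - 55 - 484) = 51*840 = 42840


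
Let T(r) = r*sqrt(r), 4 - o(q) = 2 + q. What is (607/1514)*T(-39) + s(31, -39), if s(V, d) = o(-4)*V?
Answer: 186 - 23673*I*sqrt(39)/1514 ≈ 186.0 - 97.647*I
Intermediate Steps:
o(q) = 2 - q (o(q) = 4 - (2 + q) = 4 + (-2 - q) = 2 - q)
s(V, d) = 6*V (s(V, d) = (2 - 1*(-4))*V = (2 + 4)*V = 6*V)
T(r) = r**(3/2)
(607/1514)*T(-39) + s(31, -39) = (607/1514)*(-39)**(3/2) + 6*31 = (607*(1/1514))*(-39*I*sqrt(39)) + 186 = 607*(-39*I*sqrt(39))/1514 + 186 = -23673*I*sqrt(39)/1514 + 186 = 186 - 23673*I*sqrt(39)/1514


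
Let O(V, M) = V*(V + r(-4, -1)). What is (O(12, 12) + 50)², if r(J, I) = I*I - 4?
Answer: 24964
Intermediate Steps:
r(J, I) = -4 + I² (r(J, I) = I² - 4 = -4 + I²)
O(V, M) = V*(-3 + V) (O(V, M) = V*(V + (-4 + (-1)²)) = V*(V + (-4 + 1)) = V*(V - 3) = V*(-3 + V))
(O(12, 12) + 50)² = (12*(-3 + 12) + 50)² = (12*9 + 50)² = (108 + 50)² = 158² = 24964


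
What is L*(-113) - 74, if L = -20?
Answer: 2186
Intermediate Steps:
L*(-113) - 74 = -20*(-113) - 74 = 2260 - 74 = 2186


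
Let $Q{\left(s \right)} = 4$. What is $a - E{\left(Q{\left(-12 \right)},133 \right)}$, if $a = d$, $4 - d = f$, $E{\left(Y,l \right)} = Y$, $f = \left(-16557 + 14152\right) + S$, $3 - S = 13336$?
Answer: $15738$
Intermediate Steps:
$S = -13333$ ($S = 3 - 13336 = -13333$)
$f = -15738$ ($f = \left(-16557 + 14152\right) - 13333 = -2405 - 13333 = -15738$)
$d = 15742$ ($d = 4 - -15738 = 4 + 15738 = 15742$)
$a = 15742$
$a - E{\left(Q{\left(-12 \right)},133 \right)} = 15742 - 4 = 15738$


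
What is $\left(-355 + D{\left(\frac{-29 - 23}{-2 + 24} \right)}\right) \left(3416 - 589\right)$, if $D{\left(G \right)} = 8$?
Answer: $-980969$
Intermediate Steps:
$\left(-355 + D{\left(\frac{-29 - 23}{-2 + 24} \right)}\right) \left(3416 - 589\right) = \left(-355 + 8\right) \left(3416 - 589\right) = \left(-347\right) 2827 = -980969$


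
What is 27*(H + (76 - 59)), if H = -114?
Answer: -2619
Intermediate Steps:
27*(H + (76 - 59)) = 27*(-114 + (76 - 59)) = 27*(-114 + 17) = 27*(-97) = -2619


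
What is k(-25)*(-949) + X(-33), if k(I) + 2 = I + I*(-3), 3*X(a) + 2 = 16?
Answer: -136642/3 ≈ -45547.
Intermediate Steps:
X(a) = 14/3 (X(a) = -⅔ + (⅓)*16 = -⅔ + 16/3 = 14/3)
k(I) = -2 - 2*I (k(I) = -2 + (I + I*(-3)) = -2 + (I - 3*I) = -2 - 2*I)
k(-25)*(-949) + X(-33) = (-2 - 2*(-25))*(-949) + 14/3 = (-2 + 50)*(-949) + 14/3 = 48*(-949) + 14/3 = -45552 + 14/3 = -136642/3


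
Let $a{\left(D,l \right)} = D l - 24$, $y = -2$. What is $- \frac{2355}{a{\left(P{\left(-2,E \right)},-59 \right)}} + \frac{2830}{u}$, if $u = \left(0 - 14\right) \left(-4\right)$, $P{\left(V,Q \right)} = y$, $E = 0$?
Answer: $\frac{33535}{1316} \approx 25.483$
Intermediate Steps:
$P{\left(V,Q \right)} = -2$
$u = 56$ ($u = \left(-14\right) \left(-4\right) = 56$)
$a{\left(D,l \right)} = -24 + D l$
$- \frac{2355}{a{\left(P{\left(-2,E \right)},-59 \right)}} + \frac{2830}{u} = - \frac{2355}{-24 - -118} + \frac{2830}{56} = - \frac{2355}{-24 + 118} + 2830 \cdot \frac{1}{56} = - \frac{2355}{94} + \frac{1415}{28} = \frac{33535}{1316}$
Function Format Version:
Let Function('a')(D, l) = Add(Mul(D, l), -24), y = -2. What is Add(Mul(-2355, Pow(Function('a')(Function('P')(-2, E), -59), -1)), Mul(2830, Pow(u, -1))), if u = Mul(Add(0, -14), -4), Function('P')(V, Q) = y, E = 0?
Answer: Rational(33535, 1316) ≈ 25.483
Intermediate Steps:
Function('P')(V, Q) = -2
u = 56 (u = Mul(-14, -4) = 56)
Function('a')(D, l) = Add(-24, Mul(D, l))
Add(Mul(-2355, Pow(Function('a')(Function('P')(-2, E), -59), -1)), Mul(2830, Pow(u, -1))) = Add(Mul(-2355, Pow(Add(-24, Mul(-2, -59)), -1)), Mul(2830, Pow(56, -1))) = Add(Mul(-2355, Pow(Add(-24, 118), -1)), Mul(2830, Rational(1, 56))) = Add(Mul(-2355, Pow(94, -1)), Rational(1415, 28)) = Add(Mul(-2355, Rational(1, 94)), Rational(1415, 28)) = Add(Rational(-2355, 94), Rational(1415, 28)) = Rational(33535, 1316)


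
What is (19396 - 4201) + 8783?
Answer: 23978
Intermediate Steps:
(19396 - 4201) + 8783 = 15195 + 8783 = 23978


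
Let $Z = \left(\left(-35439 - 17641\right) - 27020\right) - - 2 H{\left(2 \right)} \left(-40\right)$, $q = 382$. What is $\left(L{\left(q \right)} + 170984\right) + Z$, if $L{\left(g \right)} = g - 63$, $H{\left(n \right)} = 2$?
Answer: $91043$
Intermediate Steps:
$L{\left(g \right)} = -63 + g$
$Z = -80260$ ($Z = \left(\left(-35439 - 17641\right) - 27020\right) - \left(-2\right) 2 \left(-40\right) = \left(-53080 - 27020\right) - \left(-4\right) \left(-40\right) = -80100 - 160 = -80260$)
$\left(L{\left(q \right)} + 170984\right) + Z = \left(\left(-63 + 382\right) + 170984\right) - 80260 = \left(319 + 170984\right) - 80260 = 171303 - 80260 = 91043$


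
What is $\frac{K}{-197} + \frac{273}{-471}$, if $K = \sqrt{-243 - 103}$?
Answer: $- \frac{91}{157} - \frac{i \sqrt{346}}{197} \approx -0.57962 - 0.094422 i$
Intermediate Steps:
$K = i \sqrt{346}$ ($K = \sqrt{-346} = i \sqrt{346} \approx 18.601 i$)
$\frac{K}{-197} + \frac{273}{-471} = \frac{i \sqrt{346}}{-197} + \frac{273}{-471} = i \sqrt{346} \left(- \frac{1}{197}\right) + 273 \left(- \frac{1}{471}\right) = - \frac{i \sqrt{346}}{197} - \frac{91}{157} = - \frac{91}{157} - \frac{i \sqrt{346}}{197}$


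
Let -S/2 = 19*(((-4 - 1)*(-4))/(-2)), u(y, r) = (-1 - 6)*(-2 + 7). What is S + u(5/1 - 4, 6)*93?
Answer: -2875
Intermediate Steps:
u(y, r) = -35 (u(y, r) = -7*5 = -35)
S = 380 (S = -38*((-4 - 1)*(-4))/(-2) = -38*-5*(-4)*(-½) = -38*20*(-½) = -38*(-10) = -2*(-190) = 380)
S + u(5/1 - 4, 6)*93 = 380 - 35*93 = 380 - 3255 = -2875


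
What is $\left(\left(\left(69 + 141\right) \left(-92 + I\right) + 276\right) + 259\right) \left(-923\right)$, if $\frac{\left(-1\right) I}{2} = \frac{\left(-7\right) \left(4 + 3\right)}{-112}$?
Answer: $\frac{70032625}{4} \approx 1.7508 \cdot 10^{7}$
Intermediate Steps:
$I = - \frac{7}{8}$ ($I = - 2 \frac{\left(-7\right) \left(4 + 3\right)}{-112} = - 2 \left(-7\right) 7 \left(- \frac{1}{112}\right) = - 2 \left(\left(-49\right) \left(- \frac{1}{112}\right)\right) = \left(-2\right) \frac{7}{16} = - \frac{7}{8} \approx -0.875$)
$\left(\left(\left(69 + 141\right) \left(-92 + I\right) + 276\right) + 259\right) \left(-923\right) = \left(\left(\left(69 + 141\right) \left(-92 - \frac{7}{8}\right) + 276\right) + 259\right) \left(-923\right) = \left(\left(210 \left(- \frac{743}{8}\right) + 276\right) + 259\right) \left(-923\right) = \left(\left(- \frac{78015}{4} + 276\right) + 259\right) \left(-923\right) = \left(- \frac{76911}{4} + 259\right) \left(-923\right) = \left(- \frac{75875}{4}\right) \left(-923\right) = \frac{70032625}{4}$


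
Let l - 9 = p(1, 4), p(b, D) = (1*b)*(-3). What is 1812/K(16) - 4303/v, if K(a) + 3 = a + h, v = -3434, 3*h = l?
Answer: 2095651/17170 ≈ 122.05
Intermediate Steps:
p(b, D) = -3*b (p(b, D) = b*(-3) = -3*b)
l = 6 (l = 9 - 3*1 = 9 - 3 = 6)
h = 2 (h = (⅓)*6 = 2)
K(a) = -1 + a (K(a) = -3 + (a + 2) = -3 + (2 + a) = -1 + a)
1812/K(16) - 4303/v = 1812/(-1 + 16) - 4303/(-3434) = 1812/15 - 4303*(-1/3434) = 1812*(1/15) + 4303/3434 = 604/5 + 4303/3434 = 2095651/17170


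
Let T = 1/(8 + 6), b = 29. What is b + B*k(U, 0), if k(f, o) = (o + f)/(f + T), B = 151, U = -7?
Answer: 17611/97 ≈ 181.56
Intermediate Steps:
T = 1/14 ≈ 0.071429
k(f, o) = (f + o)/(1/14 + f) (k(f, o) = (o + f)/(f + 1/14) = (f + o)/(1/14 + f))
b + B*k(U, 0) = 29 + 151*(14*(-7 + 0)/(1 + 14*(-7))) = 29 + 151*(14*(-7)/(1 - 98)) = 29 + 151*(14*(-7)/(-97)) = 29 + 151*(14*(-1/97)*(-7)) = 29 + 151*(98/97) = 29 + 14798/97 = 17611/97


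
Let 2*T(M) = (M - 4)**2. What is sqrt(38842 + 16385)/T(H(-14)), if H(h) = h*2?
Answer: sqrt(55227)/512 ≈ 0.45899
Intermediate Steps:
H(h) = 2*h
T(M) = (-4 + M)**2/2 (T(M) = (M - 4)**2/2 = (-4 + M)**2/2)
sqrt(38842 + 16385)/T(H(-14)) = sqrt(38842 + 16385)/(((-4 + 2*(-14))**2/2)) = sqrt(55227)/(((-4 - 28)**2/2)) = sqrt(55227)/(((1/2)*(-32)**2)) = sqrt(55227)/(((1/2)*1024)) = sqrt(55227)/512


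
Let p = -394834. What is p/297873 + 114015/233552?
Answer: -5295661843/6324439536 ≈ -0.83733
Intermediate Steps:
p/297873 + 114015/233552 = -394834/297873 + 114015/233552 = -394834*1/297873 + 114015*(1/233552) = -394834/297873 + 10365/21232 = -5295661843/6324439536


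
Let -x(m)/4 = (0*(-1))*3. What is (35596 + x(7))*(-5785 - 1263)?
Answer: -250880608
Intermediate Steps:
x(m) = 0 (x(m) = -4*0*(-1)*3 = -0*3 = -4*0 = 0)
(35596 + x(7))*(-5785 - 1263) = (35596 + 0)*(-5785 - 1263) = 35596*(-7048) = -250880608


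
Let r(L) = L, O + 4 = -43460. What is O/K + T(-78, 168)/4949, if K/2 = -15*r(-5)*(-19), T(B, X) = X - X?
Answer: 7244/475 ≈ 15.251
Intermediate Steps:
T(B, X) = 0
O = -43464 (O = -4 - 43460 = -43464)
K = -2850 (K = 2*(-15*(-5)*(-19)) = 2*(75*(-19)) = 2*(-1425) = -2850)
O/K + T(-78, 168)/4949 = -43464/(-2850) + 0/4949 = -43464*(-1/2850) + 0*(1/4949) = 7244/475 + 0 = 7244/475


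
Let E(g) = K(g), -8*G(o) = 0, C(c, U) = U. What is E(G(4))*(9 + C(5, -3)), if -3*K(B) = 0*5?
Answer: 0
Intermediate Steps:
G(o) = 0 (G(o) = -1/8*0 = 0)
K(B) = 0 (K(B) = -0*5 = -1/3*0 = 0)
E(g) = 0
E(G(4))*(9 + C(5, -3)) = 0*(9 - 3) = 0*6 = 0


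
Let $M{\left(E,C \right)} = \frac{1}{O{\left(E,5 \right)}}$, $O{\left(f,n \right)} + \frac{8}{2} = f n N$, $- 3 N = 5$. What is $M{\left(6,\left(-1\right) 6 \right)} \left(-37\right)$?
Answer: $\frac{37}{54} \approx 0.68519$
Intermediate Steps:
$N = - \frac{5}{3}$ ($N = \left(- \frac{1}{3}\right) 5 = - \frac{5}{3} \approx -1.6667$)
$O{\left(f,n \right)} = -4 - \frac{5 f n}{3}$ ($O{\left(f,n \right)} = -4 + f n \left(- \frac{5}{3}\right) = -4 - \frac{5 f n}{3}$)
$M{\left(E,C \right)} = \frac{1}{-4 - \frac{25 E}{3}}$ ($M{\left(E,C \right)} = \frac{1}{-4 - \frac{5}{3} E 5} = \frac{1}{-4 - \frac{25 E}{3}}$)
$M{\left(6,\left(-1\right) 6 \right)} \left(-37\right) = - \frac{3}{12 + 25 \cdot 6} \left(-37\right) = - \frac{3}{12 + 150} \left(-37\right) = - \frac{3}{162} \left(-37\right) = \left(-3\right) \frac{1}{162} \left(-37\right) = \left(- \frac{1}{54}\right) \left(-37\right) = \frac{37}{54}$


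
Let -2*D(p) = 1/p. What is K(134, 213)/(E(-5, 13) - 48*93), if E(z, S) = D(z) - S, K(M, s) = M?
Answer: -1340/44769 ≈ -0.029931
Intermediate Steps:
D(p) = -1/(2*p)
E(z, S) = -S - 1/(2*z) (E(z, S) = -1/(2*z) - S = -S - 1/(2*z))
K(134, 213)/(E(-5, 13) - 48*93) = 134/((-1*13 - ½/(-5)) - 48*93) = 134/((-13 - ½*(-⅕)) - 4464) = 134/((-13 + ⅒) - 4464) = 134/(-129/10 - 4464) = 134/(-44769/10) = 134*(-10/44769) = -1340/44769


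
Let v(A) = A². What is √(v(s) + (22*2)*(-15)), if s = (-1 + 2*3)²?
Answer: I*√35 ≈ 5.9161*I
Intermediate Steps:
s = 25 (s = (-1 + 6)² = 5² = 25)
√(v(s) + (22*2)*(-15)) = √(25² + (22*2)*(-15)) = √(625 + 44*(-15)) = √(625 - 660) = √(-35) = I*√35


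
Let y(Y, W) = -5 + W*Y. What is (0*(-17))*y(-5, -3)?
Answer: 0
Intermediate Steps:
(0*(-17))*y(-5, -3) = (0*(-17))*(-5 - 3*(-5)) = 0*(-5 + 15) = 0*10 = 0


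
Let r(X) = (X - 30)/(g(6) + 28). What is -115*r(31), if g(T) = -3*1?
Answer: -23/5 ≈ -4.6000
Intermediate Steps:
g(T) = -3
r(X) = -6/5 + X/25 (r(X) = (X - 30)/(-3 + 28) = (-30 + X)/25 = (-30 + X)*(1/25) = -6/5 + X/25)
-115*r(31) = -115*(-6/5 + (1/25)*31) = -115*(-6/5 + 31/25) = -115*1/25 = -23/5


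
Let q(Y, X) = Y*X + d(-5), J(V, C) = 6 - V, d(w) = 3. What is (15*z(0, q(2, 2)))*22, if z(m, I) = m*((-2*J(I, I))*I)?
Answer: 0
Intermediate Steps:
q(Y, X) = 3 + X*Y (q(Y, X) = Y*X + 3 = X*Y + 3 = 3 + X*Y)
z(m, I) = I*m*(-12 + 2*I) (z(m, I) = m*((-2*(6 - I))*I) = m*((-12 + 2*I)*I) = m*(I*(-12 + 2*I)) = I*m*(-12 + 2*I))
(15*z(0, q(2, 2)))*22 = (15*(2*(3 + 2*2)*0*(-6 + (3 + 2*2))))*22 = (15*(2*(3 + 4)*0*(-6 + (3 + 4))))*22 = (15*(2*7*0*(-6 + 7)))*22 = (15*(2*7*0*1))*22 = (15*0)*22 = 0*22 = 0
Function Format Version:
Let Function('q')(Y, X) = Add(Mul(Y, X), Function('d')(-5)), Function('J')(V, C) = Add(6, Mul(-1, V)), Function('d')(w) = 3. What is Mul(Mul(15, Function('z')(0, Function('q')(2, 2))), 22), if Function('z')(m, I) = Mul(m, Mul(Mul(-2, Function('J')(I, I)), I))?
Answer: 0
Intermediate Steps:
Function('q')(Y, X) = Add(3, Mul(X, Y)) (Function('q')(Y, X) = Add(Mul(Y, X), 3) = Add(Mul(X, Y), 3) = Add(3, Mul(X, Y)))
Function('z')(m, I) = Mul(I, m, Add(-12, Mul(2, I))) (Function('z')(m, I) = Mul(m, Mul(Mul(-2, Add(6, Mul(-1, I))), I)) = Mul(m, Mul(Add(-12, Mul(2, I)), I)) = Mul(m, Mul(I, Add(-12, Mul(2, I)))) = Mul(I, m, Add(-12, Mul(2, I))))
Mul(Mul(15, Function('z')(0, Function('q')(2, 2))), 22) = Mul(Mul(15, Mul(2, Add(3, Mul(2, 2)), 0, Add(-6, Add(3, Mul(2, 2))))), 22) = Mul(Mul(15, Mul(2, Add(3, 4), 0, Add(-6, Add(3, 4)))), 22) = Mul(Mul(15, Mul(2, 7, 0, Add(-6, 7))), 22) = Mul(Mul(15, Mul(2, 7, 0, 1)), 22) = Mul(Mul(15, 0), 22) = Mul(0, 22) = 0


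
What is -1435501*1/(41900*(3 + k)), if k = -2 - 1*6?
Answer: 1435501/209500 ≈ 6.8520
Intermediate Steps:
k = -8 (k = -2 - 6 = -8)
-1435501*1/(41900*(3 + k)) = -1435501*1/(41900*(3 - 8)) = -1435501/(-5*(-5)*(-8380)) = -1435501/(25*(-8380)) = -1435501/(-209500) = -1435501*(-1/209500) = 1435501/209500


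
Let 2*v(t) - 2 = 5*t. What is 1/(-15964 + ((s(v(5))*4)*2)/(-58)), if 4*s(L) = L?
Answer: -58/925939 ≈ -6.2639e-5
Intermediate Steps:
v(t) = 1 + 5*t/2 (v(t) = 1 + (5*t)/2 = 1 + 5*t/2)
s(L) = L/4
1/(-15964 + ((s(v(5))*4)*2)/(-58)) = 1/(-15964 + ((((1 + (5/2)*5)/4)*4)*2)/(-58)) = 1/(-15964 + ((((1 + 25/2)/4)*4)*2)*(-1/58)) = 1/(-15964 + ((((1/4)*(27/2))*4)*2)*(-1/58)) = 1/(-15964 + (((27/8)*4)*2)*(-1/58)) = 1/(-15964 + ((27/2)*2)*(-1/58)) = 1/(-15964 + 27*(-1/58)) = 1/(-15964 - 27/58) = 1/(-925939/58) = -58/925939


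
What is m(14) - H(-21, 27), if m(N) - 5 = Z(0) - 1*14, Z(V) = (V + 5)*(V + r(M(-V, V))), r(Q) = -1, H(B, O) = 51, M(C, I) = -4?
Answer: -65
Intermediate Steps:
Z(V) = (-1 + V)*(5 + V) (Z(V) = (V + 5)*(V - 1) = (5 + V)*(-1 + V) = (-1 + V)*(5 + V))
m(N) = -14 (m(N) = 5 + ((-5 + 0² + 4*0) - 1*14) = 5 + ((-5 + 0 + 0) - 14) = 5 + (-5 - 14) = 5 - 19 = -14)
m(14) - H(-21, 27) = -14 - 1*51 = -14 - 51 = -65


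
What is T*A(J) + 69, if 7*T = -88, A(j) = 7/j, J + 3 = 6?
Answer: 119/3 ≈ 39.667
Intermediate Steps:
J = 3 (J = -3 + 6 = 3)
T = -88/7 (T = (1/7)*(-88) = -88/7 ≈ -12.571)
T*A(J) + 69 = -88/3 + 69 = 119/3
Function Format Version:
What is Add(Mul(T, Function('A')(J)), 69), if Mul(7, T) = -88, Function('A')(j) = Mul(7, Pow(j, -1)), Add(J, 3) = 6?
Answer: Rational(119, 3) ≈ 39.667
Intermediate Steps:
J = 3 (J = Add(-3, 6) = 3)
T = Rational(-88, 7) (T = Mul(Rational(1, 7), -88) = Rational(-88, 7) ≈ -12.571)
Add(Mul(T, Function('A')(J)), 69) = Add(Mul(Rational(-88, 7), Mul(7, Pow(3, -1))), 69) = Add(Mul(Rational(-88, 7), Mul(7, Rational(1, 3))), 69) = Add(Mul(Rational(-88, 7), Rational(7, 3)), 69) = Add(Rational(-88, 3), 69) = Rational(119, 3)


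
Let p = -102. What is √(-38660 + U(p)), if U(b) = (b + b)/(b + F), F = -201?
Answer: 4*I*√24647737/101 ≈ 196.62*I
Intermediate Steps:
U(b) = 2*b/(-201 + b) (U(b) = (b + b)/(b - 201) = (2*b)/(-201 + b) = 2*b/(-201 + b))
√(-38660 + U(p)) = √(-38660 + 2*(-102)/(-201 - 102)) = √(-38660 + 2*(-102)/(-303)) = √(-38660 + 2*(-102)*(-1/303)) = √(-38660 + 68/101) = √(-3904592/101) = 4*I*√24647737/101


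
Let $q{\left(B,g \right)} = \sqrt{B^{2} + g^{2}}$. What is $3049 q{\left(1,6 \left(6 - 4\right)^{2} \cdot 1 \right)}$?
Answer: $3049 \sqrt{577} \approx 73240.0$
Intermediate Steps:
$3049 q{\left(1,6 \left(6 - 4\right)^{2} \cdot 1 \right)} = 3049 \sqrt{1^{2} + \left(6 \left(6 - 4\right)^{2} \cdot 1\right)^{2}} = 3049 \sqrt{1 + \left(6 \cdot 2^{2} \cdot 1\right)^{2}} = 3049 \sqrt{1 + \left(6 \cdot 4 \cdot 1\right)^{2}} = 3049 \sqrt{1 + \left(24 \cdot 1\right)^{2}} = 3049 \sqrt{1 + 24^{2}} = 3049 \sqrt{1 + 576} = 3049 \sqrt{577}$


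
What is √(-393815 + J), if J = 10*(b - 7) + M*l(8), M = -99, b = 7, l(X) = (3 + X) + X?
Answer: 4*I*√24731 ≈ 629.04*I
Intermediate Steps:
l(X) = 3 + 2*X
J = -1881 (J = 10*(7 - 7) - 99*(3 + 2*8) = 10*0 - 99*(3 + 16) = 0 - 99*19 = 0 - 1881 = -1881)
√(-393815 + J) = √(-393815 - 1881) = √(-395696) = 4*I*√24731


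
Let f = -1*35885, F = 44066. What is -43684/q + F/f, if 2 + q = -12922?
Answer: 249522839/115944435 ≈ 2.1521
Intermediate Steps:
f = -35885
q = -12924 (q = -2 - 12922 = -12924)
-43684/q + F/f = -43684/(-12924) + 44066/(-35885) = -43684*(-1/12924) + 44066*(-1/35885) = 10921/3231 - 44066/35885 = 249522839/115944435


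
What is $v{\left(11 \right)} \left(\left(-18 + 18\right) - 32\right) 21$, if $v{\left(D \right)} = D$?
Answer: $-7392$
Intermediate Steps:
$v{\left(11 \right)} \left(\left(-18 + 18\right) - 32\right) 21 = 11 \left(\left(-18 + 18\right) - 32\right) 21 = 11 \left(0 - 32\right) 21 = 11 \left(-32\right) 21 = \left(-352\right) 21 = -7392$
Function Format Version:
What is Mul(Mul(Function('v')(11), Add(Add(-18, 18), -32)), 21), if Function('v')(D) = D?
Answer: -7392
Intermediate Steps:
Mul(Mul(Function('v')(11), Add(Add(-18, 18), -32)), 21) = Mul(Mul(11, Add(Add(-18, 18), -32)), 21) = Mul(Mul(11, Add(0, -32)), 21) = Mul(Mul(11, -32), 21) = Mul(-352, 21) = -7392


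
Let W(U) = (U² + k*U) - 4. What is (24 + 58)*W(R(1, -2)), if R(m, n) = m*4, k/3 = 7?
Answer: 7872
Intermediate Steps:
k = 21 (k = 3*7 = 21)
R(m, n) = 4*m
W(U) = -4 + U² + 21*U (W(U) = (U² + 21*U) - 4 = -4 + U² + 21*U)
(24 + 58)*W(R(1, -2)) = (24 + 58)*(-4 + (4*1)² + 21*(4*1)) = 82*(-4 + 4² + 21*4) = 82*(-4 + 16 + 84) = 82*96 = 7872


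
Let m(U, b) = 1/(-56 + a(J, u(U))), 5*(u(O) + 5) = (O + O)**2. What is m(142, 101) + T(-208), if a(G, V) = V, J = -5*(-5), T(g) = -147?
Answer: -11811592/80351 ≈ -147.00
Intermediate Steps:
u(O) = -5 + 4*O**2/5 (u(O) = -5 + (O + O)**2/5 = -5 + (2*O)**2/5 = -5 + (4*O**2)/5 = -5 + 4*O**2/5)
J = 25
m(U, b) = 1/(-61 + 4*U**2/5) (m(U, b) = 1/(-56 + (-5 + 4*U**2/5)) = 1/(-61 + 4*U**2/5))
m(142, 101) + T(-208) = 5/(-305 + 4*142**2) - 147 = 5/(-305 + 4*20164) - 147 = 5/(-305 + 80656) - 147 = 5/80351 - 147 = -11811592/80351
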